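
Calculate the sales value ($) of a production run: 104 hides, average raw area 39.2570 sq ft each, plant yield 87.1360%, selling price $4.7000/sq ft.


Raw_total = N * avg_area = 104 * 39.2570 = 4082.7280 sq ft
Finished = Raw_total * yield / 100 = 4082.7280 * 87.1360 / 100 = 3557.5259 sq ft
Value = Finished * price = 3557.5259 * 4.7000 = 16720.3716 $


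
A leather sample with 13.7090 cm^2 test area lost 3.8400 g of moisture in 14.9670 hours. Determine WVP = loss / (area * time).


Formula: WVP = loss / (area * time)
Substituting: WVP = 3.8400 / (13.7090 * 14.9670)
Result: 0.018715 g/(cm^2*hr)


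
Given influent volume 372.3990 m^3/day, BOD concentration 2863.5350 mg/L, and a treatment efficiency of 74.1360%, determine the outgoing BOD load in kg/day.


Load_in = volume * conc / 1000 = 372.3990 * 2863.5350 / 1000 = 1066.3776 kg/day
Removed = Load_in * eff / 100 = 1066.3776 * 74.1360 / 100 = 790.5697 kg/day
Load_out = Load_in - Removed = 1066.3776 - 790.5697 = 275.8079 kg/day


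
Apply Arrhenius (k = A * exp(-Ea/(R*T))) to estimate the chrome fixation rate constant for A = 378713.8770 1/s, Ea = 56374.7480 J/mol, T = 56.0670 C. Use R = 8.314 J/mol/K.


T_K = T_C + 273.15 = 56.0670 + 273.15 = 329.2170 K
exponent = -Ea / (R * T_K) = -56374.7480 / (8.314 * 329.2170) = -20.5964
k = A * exp(exponent) = 378713.8770 * exp(-20.5964) = 4.2992e-04 1/s


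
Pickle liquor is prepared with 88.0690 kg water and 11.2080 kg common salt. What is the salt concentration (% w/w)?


Formula: Conc = salt / (water + salt) * 100
Substituting: Conc = 11.2080 / (88.0690 + 11.2080) * 100
Result: 11.2896 %


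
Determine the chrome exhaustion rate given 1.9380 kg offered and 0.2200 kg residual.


Formula: Uptake = (offered - residual) / offered * 100
Substituting: Uptake = (1.9380 - 0.2200) / 1.9380 * 100
Result: 88.6481 %


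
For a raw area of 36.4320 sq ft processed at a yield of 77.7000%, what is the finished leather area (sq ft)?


Formula: finished = raw * yield / 100
Substituting: finished = 36.4320 * 77.7000 / 100
Result: 28.3077 sq ft


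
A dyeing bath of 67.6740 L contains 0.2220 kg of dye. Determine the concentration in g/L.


Formula: Conc = dye_mass(kg) / volume(L) * 1000
Substituting: Conc = 0.2220 / 67.6740 * 1000
Result: 3.2804 g/L


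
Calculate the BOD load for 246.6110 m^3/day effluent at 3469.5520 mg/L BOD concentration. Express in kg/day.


Formula: BOD_load = volume * conc / 1000
Substituting: BOD_load = 246.6110 * 3469.5520 / 1000
Result: 855.6297 kg/day


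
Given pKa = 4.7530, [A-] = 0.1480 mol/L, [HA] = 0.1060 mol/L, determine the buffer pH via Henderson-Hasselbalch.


ratio = [A-] / [HA] = 0.1480 / 0.1060 = 1.3962
log10(ratio) = 0.1450
pH = pKa + log10(ratio) = 4.7530 + 0.1450 = 4.8980


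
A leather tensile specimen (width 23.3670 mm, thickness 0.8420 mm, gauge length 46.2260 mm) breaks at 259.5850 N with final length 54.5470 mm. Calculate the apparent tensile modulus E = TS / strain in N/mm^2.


TS = F / (w * t) = 259.5850 / (23.3670 * 0.8420) = 13.1936 N/mm^2
strain = (Lf - L0) / L0 = (54.5470 - 46.2260) / 46.2260 = 0.1800
E = TS / strain = 13.1936 / 0.1800 = 73.2952 N/mm^2


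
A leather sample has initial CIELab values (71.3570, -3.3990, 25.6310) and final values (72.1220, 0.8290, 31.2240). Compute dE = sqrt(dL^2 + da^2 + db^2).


dL = 0.7650, da = 4.2280, db = 5.5930
dE = sqrt(0.7650^2 + 4.2280^2 + 5.5930^2) = 7.0529


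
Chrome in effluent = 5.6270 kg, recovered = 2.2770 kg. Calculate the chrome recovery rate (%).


Formula: Recovery = recovered / input * 100
Substituting: Recovery = 2.2770 / 5.6270 * 100
Result: 40.4656 %


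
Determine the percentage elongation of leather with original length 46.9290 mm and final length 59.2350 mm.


Formula: Elongation = (Lf - L0) / L0 * 100
Substituting: Elongation = (59.2350 - 46.9290) / 46.9290 * 100
Result: 26.2226 %


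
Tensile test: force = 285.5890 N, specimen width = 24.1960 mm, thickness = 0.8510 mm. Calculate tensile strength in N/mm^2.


Formula: TS = force / (width * thickness)
Substituting: TS = 285.5890 / (24.1960 * 0.8510)
Result: 13.8697 N/mm^2


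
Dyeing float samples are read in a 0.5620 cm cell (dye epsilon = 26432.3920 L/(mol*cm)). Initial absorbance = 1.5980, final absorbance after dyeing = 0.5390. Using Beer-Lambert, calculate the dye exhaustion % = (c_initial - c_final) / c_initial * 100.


c_initial = A_i / (epsilon * l) = 1.5980 / (26432.3920 * 0.5620) = 1.0757e-04 mol/L
c_final = A_f / (epsilon * l) = 0.5390 / (26432.3920 * 0.5620) = 3.6284e-05 mol/L
Exhaustion = (c_initial - c_final) / c_initial * 100 = (1.0757e-04 - 3.6284e-05) / 1.0757e-04 * 100 = 66.2703 %


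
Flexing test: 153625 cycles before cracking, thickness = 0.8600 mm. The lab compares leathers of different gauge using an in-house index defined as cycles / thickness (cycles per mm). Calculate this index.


Formula: Index = cycles / thickness
Substituting: Index = 153625 / 0.8600
Result: 178633.7209 cycles/mm


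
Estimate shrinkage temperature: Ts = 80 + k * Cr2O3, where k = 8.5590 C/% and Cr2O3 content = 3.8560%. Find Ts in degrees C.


Formula: Ts = 80 + k * Cr2O3
Substituting: Ts = 80 + 8.5590 * 3.8560
Result: 113.0035 C


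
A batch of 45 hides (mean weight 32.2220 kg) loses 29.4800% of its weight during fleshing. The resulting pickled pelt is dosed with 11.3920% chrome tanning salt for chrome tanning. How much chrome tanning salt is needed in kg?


Total_raw = N * avg_wt = 45 * 32.2220 = 1449.9900 kg
Substrate = Total_raw * (1 - loss/100) = 1449.9900 * (1 - 29.4800/100) = 1022.5329 kg
Chrome = Substrate * pct / 100 = 1022.5329 * 11.3920 / 100 = 116.4870 kg


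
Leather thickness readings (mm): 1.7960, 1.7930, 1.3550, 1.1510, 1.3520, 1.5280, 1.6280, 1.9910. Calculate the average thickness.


Formula: Average = sum / n
Substituting: Average = 12.5940 / 8
Result: 1.5742 mm


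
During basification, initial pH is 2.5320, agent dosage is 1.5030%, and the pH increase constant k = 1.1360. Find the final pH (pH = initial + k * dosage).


Formula: pH_final = pH_initial + k * base_pct
Substituting: pH_final = 2.5320 + 1.1360 * 1.5030
Result: 4.2394


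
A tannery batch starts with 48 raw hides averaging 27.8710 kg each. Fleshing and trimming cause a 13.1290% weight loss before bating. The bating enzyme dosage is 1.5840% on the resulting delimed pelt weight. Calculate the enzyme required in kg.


Total_raw = N * avg_wt = 48 * 27.8710 = 1337.8080 kg
Substrate = Total_raw * (1 - loss/100) = 1337.8080 * (1 - 13.1290/100) = 1162.1672 kg
Enzyme = Substrate * pct / 100 = 1162.1672 * 1.5840 / 100 = 18.4087 kg


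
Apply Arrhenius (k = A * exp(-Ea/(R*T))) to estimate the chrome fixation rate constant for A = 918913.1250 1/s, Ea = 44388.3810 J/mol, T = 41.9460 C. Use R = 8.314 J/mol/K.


T_K = T_C + 273.15 = 41.9460 + 273.15 = 315.0960 K
exponent = -Ea / (R * T_K) = -44388.3810 / (8.314 * 315.0960) = -16.9440
k = A * exp(exponent) = 918913.1250 * exp(-16.9440) = 0.0402329 1/s


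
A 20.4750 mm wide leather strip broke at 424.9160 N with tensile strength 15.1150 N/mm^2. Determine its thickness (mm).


Formula: t = F / (TS * w)
Substituting: t = 424.9160 / (15.1150 * 20.4750)
Result: 1.3730 mm


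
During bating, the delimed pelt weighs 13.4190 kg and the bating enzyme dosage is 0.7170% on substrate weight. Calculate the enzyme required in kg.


Formula: Enzyme = substrate * pct / 100
Substituting: Enzyme = 13.4190 * 0.7170 / 100
Result: 0.0962142 kg


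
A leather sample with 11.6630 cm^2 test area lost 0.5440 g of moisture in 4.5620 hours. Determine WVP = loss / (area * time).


Formula: WVP = loss / (area * time)
Substituting: WVP = 0.5440 / (11.6630 * 4.5620)
Result: 0.0102243 g/(cm^2*hr)


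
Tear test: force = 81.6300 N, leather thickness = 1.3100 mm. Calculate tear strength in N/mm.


Formula: Tear strength = force / thickness
Substituting: Tear strength = 81.6300 / 1.3100
Result: 62.3130 N/mm


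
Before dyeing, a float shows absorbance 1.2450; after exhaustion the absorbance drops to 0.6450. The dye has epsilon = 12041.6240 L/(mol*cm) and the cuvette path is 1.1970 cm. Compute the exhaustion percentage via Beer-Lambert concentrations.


c_initial = A_i / (epsilon * l) = 1.2450 / (12041.6240 * 1.1970) = 8.6375e-05 mol/L
c_final = A_f / (epsilon * l) = 0.6450 / (12041.6240 * 1.1970) = 4.4749e-05 mol/L
Exhaustion = (c_initial - c_final) / c_initial * 100 = (8.6375e-05 - 4.4749e-05) / 8.6375e-05 * 100 = 48.1928 %


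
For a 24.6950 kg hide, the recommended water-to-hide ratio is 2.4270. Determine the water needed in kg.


Formula: Water = hide_weight * ratio
Substituting: Water = 24.6950 * 2.4270
Result: 59.9348 kg


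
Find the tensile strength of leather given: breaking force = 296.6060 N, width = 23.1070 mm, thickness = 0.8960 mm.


Formula: TS = force / (width * thickness)
Substituting: TS = 296.6060 / (23.1070 * 0.8960)
Result: 14.3261 N/mm^2


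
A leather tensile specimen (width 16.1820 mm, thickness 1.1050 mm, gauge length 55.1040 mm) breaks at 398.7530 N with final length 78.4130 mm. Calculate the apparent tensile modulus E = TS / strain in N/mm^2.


TS = F / (w * t) = 398.7530 / (16.1820 * 1.1050) = 22.3002 N/mm^2
strain = (Lf - L0) / L0 = (78.4130 - 55.1040) / 55.1040 = 0.4230
E = TS / strain = 22.3002 / 0.4230 = 52.7192 N/mm^2


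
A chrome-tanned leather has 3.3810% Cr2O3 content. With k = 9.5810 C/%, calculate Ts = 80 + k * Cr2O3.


Formula: Ts = 80 + k * Cr2O3
Substituting: Ts = 80 + 9.5810 * 3.3810
Result: 112.3934 C


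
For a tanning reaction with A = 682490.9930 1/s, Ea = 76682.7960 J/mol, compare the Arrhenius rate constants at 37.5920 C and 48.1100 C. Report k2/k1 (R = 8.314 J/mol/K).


T1 = 37.5920 + 273.15 = 310.7420 K; T2 = 48.1100 + 273.15 = 321.2600 K
k1 = A * exp(-Ea/(R*T1)) = 682490.9930 * exp(-76682.7960/(8.314*310.7420)) = 8.7806e-08 1/s
k2 = A * exp(-Ea/(R*T2)) = 682490.9930 * exp(-76682.7960/(8.314*321.2600)) = 2.3204e-07 1/s
k2/k1 = 2.3204e-07 / 8.7806e-08 = 2.6426


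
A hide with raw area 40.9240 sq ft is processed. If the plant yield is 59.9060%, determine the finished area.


Formula: finished = raw * yield / 100
Substituting: finished = 40.9240 * 59.9060 / 100
Result: 24.5159 sq ft


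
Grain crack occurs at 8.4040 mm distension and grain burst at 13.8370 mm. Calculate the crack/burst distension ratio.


Formula: Ratio = crack / burst
Substituting: Ratio = 8.4040 / 13.8370
Result: 0.6074


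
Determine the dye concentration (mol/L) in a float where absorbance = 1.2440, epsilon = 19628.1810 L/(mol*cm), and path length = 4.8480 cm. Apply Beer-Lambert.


Formula: c = A / (epsilon * l)
Substituting: c = 1.2440 / (19628.1810 * 4.8480)
Result: 1.3073e-05 mol/L


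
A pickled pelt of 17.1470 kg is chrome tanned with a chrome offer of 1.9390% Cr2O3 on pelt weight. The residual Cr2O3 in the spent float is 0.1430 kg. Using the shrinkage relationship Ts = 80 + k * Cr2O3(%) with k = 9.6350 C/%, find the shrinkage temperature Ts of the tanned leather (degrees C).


Offered = pelt * offer_pct / 100 = 17.1470 * 1.9390 / 100 = 0.3325 kg
Uptake = offered - residual = 0.3325 - 0.1430 = 0.1895 kg
Cr2O3% on pelt = uptake / pelt * 100 = 0.1895 / 17.1470 * 100 = 1.1050 %
Ts = 80 + k * Cr2O3% = 80 + 9.6350 * 1.1050 = 90.6470 C


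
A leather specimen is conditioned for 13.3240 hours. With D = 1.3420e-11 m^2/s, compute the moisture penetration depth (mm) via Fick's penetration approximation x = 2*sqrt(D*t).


t = 13.3240 hr * 3600 = 47966.4000 s
D * t = 1.3420e-11 * 47966.4000 = 6.4371e-07
x = 2 * sqrt(D*t) = 2 * sqrt(6.4371e-07) = 0.00160463 m = 1.6046 mm


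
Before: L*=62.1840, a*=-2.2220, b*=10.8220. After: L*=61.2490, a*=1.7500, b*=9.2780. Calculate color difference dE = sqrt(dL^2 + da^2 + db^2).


dL = -0.9350, da = 3.9720, db = -1.5440
dE = sqrt((-0.9350)^2 + 3.9720^2 + (-1.5440)^2) = 4.3629


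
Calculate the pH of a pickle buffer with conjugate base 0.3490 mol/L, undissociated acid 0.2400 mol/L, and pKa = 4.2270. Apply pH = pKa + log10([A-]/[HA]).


ratio = [A-] / [HA] = 0.3490 / 0.2400 = 1.4542
log10(ratio) = 0.1626
pH = pKa + log10(ratio) = 4.2270 + 0.1626 = 4.3896


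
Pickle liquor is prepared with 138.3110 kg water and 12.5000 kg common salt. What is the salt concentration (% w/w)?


Formula: Conc = salt / (water + salt) * 100
Substituting: Conc = 12.5000 / (138.3110 + 12.5000) * 100
Result: 8.2885 %


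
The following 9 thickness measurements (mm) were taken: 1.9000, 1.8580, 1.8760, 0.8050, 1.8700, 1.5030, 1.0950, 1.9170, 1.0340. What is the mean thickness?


Formula: Average = sum / n
Substituting: Average = 13.8580 / 9
Result: 1.5398 mm


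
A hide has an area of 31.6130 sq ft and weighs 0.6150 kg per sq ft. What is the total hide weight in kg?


Formula: Weight = area * weight_per_sqft
Substituting: Weight = 31.6130 * 0.6150
Result: 19.4420 kg


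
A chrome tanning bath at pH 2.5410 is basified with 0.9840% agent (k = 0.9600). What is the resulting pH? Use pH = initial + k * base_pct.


Formula: pH_final = pH_initial + k * base_pct
Substituting: pH_final = 2.5410 + 0.9600 * 0.9840
Result: 3.4856


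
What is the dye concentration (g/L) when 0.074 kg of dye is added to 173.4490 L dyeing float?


Formula: Conc = dye_mass(kg) / volume(L) * 1000
Substituting: Conc = 0.074 / 173.4490 * 1000
Result: 0.4266 g/L


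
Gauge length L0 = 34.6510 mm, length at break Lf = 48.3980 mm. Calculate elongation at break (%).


Formula: Elongation = (Lf - L0) / L0 * 100
Substituting: Elongation = (48.3980 - 34.6510) / 34.6510 * 100
Result: 39.6727 %


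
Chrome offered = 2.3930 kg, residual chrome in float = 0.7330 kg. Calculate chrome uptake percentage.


Formula: Uptake = (offered - residual) / offered * 100
Substituting: Uptake = (2.3930 - 0.7330) / 2.3930 * 100
Result: 69.3690 %


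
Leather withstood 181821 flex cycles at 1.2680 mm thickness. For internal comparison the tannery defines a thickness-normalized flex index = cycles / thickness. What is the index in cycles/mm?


Formula: Index = cycles / thickness
Substituting: Index = 181821 / 1.2680
Result: 143391.9558 cycles/mm


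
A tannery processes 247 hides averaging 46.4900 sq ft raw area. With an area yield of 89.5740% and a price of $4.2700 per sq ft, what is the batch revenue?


Raw_total = N * avg_area = 247 * 46.4900 = 11483.0300 sq ft
Finished = Raw_total * yield / 100 = 11483.0300 * 89.5740 / 100 = 10285.8093 sq ft
Value = Finished * price = 10285.8093 * 4.2700 = 43920.4057 $


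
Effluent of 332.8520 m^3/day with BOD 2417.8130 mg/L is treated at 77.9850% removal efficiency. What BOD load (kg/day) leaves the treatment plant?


Load_in = volume * conc / 1000 = 332.8520 * 2417.8130 / 1000 = 804.7739 kg/day
Removed = Load_in * eff / 100 = 804.7739 * 77.9850 / 100 = 627.6029 kg/day
Load_out = Load_in - Removed = 804.7739 - 627.6029 = 177.1710 kg/day


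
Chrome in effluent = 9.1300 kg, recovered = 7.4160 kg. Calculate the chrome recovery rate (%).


Formula: Recovery = recovered / input * 100
Substituting: Recovery = 7.4160 / 9.1300 * 100
Result: 81.2267 %


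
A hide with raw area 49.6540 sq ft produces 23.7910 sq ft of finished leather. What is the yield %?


Formula: Yield = finished / raw * 100
Substituting: Yield = 23.7910 / 49.6540 * 100
Result: 47.9136 %


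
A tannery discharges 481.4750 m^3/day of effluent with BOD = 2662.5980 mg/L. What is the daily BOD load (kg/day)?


Formula: BOD_load = volume * conc / 1000
Substituting: BOD_load = 481.4750 * 2662.5980 / 1000
Result: 1281.9744 kg/day


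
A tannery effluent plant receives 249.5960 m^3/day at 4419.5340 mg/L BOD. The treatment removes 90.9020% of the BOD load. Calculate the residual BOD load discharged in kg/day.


Load_in = volume * conc / 1000 = 249.5960 * 4419.5340 / 1000 = 1103.0980 kg/day
Removed = Load_in * eff / 100 = 1103.0980 * 90.9020 / 100 = 1002.7382 kg/day
Load_out = Load_in - Removed = 1103.0980 - 1002.7382 = 100.3599 kg/day


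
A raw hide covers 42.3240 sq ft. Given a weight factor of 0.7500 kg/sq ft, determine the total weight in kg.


Formula: Weight = area * weight_per_sqft
Substituting: Weight = 42.3240 * 0.7500
Result: 31.7430 kg


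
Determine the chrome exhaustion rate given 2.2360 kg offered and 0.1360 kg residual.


Formula: Uptake = (offered - residual) / offered * 100
Substituting: Uptake = (2.2360 - 0.1360) / 2.2360 * 100
Result: 93.9177 %


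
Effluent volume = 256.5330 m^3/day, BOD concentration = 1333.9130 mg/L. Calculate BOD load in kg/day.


Formula: BOD_load = volume * conc / 1000
Substituting: BOD_load = 256.5330 * 1333.9130 / 1000
Result: 342.1927 kg/day


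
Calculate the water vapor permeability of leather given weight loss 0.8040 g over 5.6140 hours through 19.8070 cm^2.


Formula: WVP = loss / (area * time)
Substituting: WVP = 0.8040 / (19.8070 * 5.6140)
Result: 0.00723044 g/(cm^2*hr)


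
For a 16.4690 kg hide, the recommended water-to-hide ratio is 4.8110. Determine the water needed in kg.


Formula: Water = hide_weight * ratio
Substituting: Water = 16.4690 * 4.8110
Result: 79.2324 kg


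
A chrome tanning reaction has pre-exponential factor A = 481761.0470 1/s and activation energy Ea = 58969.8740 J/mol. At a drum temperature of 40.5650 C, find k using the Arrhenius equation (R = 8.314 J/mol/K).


T_K = T_C + 273.15 = 40.5650 + 273.15 = 313.7150 K
exponent = -Ea / (R * T_K) = -58969.8740 / (8.314 * 313.7150) = -22.6092
k = A * exp(exponent) = 481761.0470 * exp(-22.6092) = 7.3078e-05 1/s


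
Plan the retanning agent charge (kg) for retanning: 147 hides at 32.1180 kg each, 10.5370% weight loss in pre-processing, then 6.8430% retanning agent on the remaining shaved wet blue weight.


Total_raw = N * avg_wt = 147 * 32.1180 = 4721.3460 kg
Substrate = Total_raw * (1 - loss/100) = 4721.3460 * (1 - 10.5370/100) = 4223.8578 kg
Retan = Substrate * pct / 100 = 4223.8578 * 6.8430 / 100 = 289.0386 kg


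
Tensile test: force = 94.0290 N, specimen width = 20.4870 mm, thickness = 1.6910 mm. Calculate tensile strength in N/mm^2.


Formula: TS = force / (width * thickness)
Substituting: TS = 94.0290 / (20.4870 * 1.6910)
Result: 2.7142 N/mm^2


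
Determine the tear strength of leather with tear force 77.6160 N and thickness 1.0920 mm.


Formula: Tear strength = force / thickness
Substituting: Tear strength = 77.6160 / 1.0920
Result: 71.0769 N/mm


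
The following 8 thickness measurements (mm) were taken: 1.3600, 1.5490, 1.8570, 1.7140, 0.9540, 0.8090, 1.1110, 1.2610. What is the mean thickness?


Formula: Average = sum / n
Substituting: Average = 10.6150 / 8
Result: 1.3269 mm


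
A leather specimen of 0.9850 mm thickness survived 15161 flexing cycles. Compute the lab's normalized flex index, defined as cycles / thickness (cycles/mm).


Formula: Index = cycles / thickness
Substituting: Index = 15161 / 0.9850
Result: 15391.8782 cycles/mm


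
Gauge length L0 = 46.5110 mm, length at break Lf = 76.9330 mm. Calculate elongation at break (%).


Formula: Elongation = (Lf - L0) / L0 * 100
Substituting: Elongation = (76.9330 - 46.5110) / 46.5110 * 100
Result: 65.4082 %


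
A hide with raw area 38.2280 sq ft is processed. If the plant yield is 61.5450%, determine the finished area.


Formula: finished = raw * yield / 100
Substituting: finished = 38.2280 * 61.5450 / 100
Result: 23.5274 sq ft


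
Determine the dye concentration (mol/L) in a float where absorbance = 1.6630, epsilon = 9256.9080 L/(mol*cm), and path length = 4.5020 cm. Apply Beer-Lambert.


Formula: c = A / (epsilon * l)
Substituting: c = 1.6630 / (9256.9080 * 4.5020)
Result: 3.9904e-05 mol/L


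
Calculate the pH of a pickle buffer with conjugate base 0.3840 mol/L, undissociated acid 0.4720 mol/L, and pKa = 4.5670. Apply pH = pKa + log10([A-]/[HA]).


ratio = [A-] / [HA] = 0.3840 / 0.4720 = 0.8136
log10(ratio) = -0.0896108
pH = pKa + log10(ratio) = 4.5670 - 0.0896108 = 4.4774


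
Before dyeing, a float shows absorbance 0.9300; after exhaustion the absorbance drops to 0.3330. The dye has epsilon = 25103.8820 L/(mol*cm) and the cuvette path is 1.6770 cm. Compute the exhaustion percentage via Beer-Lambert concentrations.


c_initial = A_i / (epsilon * l) = 0.9300 / (25103.8820 * 1.6770) = 2.2091e-05 mol/L
c_final = A_f / (epsilon * l) = 0.3330 / (25103.8820 * 1.6770) = 7.9099e-06 mol/L
Exhaustion = (c_initial - c_final) / c_initial * 100 = (2.2091e-05 - 7.9099e-06) / 2.2091e-05 * 100 = 64.1935 %


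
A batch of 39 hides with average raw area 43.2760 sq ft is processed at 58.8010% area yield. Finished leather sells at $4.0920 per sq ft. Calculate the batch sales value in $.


Raw_total = N * avg_area = 39 * 43.2760 = 1687.7640 sq ft
Finished = Raw_total * yield / 100 = 1687.7640 * 58.8010 / 100 = 992.4221 sq ft
Value = Finished * price = 992.4221 * 4.0920 = 4060.9913 $


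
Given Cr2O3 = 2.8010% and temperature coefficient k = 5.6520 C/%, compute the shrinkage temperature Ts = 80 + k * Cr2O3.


Formula: Ts = 80 + k * Cr2O3
Substituting: Ts = 80 + 5.6520 * 2.8010
Result: 95.8313 C


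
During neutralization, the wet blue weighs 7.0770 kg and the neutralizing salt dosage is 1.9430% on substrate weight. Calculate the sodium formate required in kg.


Formula: Neutralizer = substrate * pct / 100
Substituting: Neutralizer = 7.0770 * 1.9430 / 100
Result: 0.1375 kg


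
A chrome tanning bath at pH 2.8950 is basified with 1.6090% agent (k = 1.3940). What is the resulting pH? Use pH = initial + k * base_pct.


Formula: pH_final = pH_initial + k * base_pct
Substituting: pH_final = 2.8950 + 1.3940 * 1.6090
Result: 5.1379


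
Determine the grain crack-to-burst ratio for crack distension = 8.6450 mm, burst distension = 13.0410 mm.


Formula: Ratio = crack / burst
Substituting: Ratio = 8.6450 / 13.0410
Result: 0.6629


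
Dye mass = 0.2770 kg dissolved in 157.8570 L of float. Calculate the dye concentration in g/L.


Formula: Conc = dye_mass(kg) / volume(L) * 1000
Substituting: Conc = 0.2770 / 157.8570 * 1000
Result: 1.7548 g/L


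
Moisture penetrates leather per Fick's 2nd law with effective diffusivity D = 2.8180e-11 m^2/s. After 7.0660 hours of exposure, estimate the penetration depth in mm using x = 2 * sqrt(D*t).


t = 7.0660 hr * 3600 = 25437.6000 s
D * t = 2.8180e-11 * 25437.6000 = 7.1683e-07
x = 2 * sqrt(D*t) = 2 * sqrt(7.1683e-07) = 0.00169332 m = 1.6933 mm


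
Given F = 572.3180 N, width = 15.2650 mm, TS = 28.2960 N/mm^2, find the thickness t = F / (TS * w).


Formula: t = F / (TS * w)
Substituting: t = 572.3180 / (28.2960 * 15.2650)
Result: 1.3250 mm


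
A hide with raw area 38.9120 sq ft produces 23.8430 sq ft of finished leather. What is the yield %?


Formula: Yield = finished / raw * 100
Substituting: Yield = 23.8430 / 38.9120 * 100
Result: 61.2742 %


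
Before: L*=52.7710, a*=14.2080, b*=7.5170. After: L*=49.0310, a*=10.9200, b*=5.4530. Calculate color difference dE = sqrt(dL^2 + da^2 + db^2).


dL = -3.7400, da = -3.2880, db = -2.0640
dE = sqrt((-3.7400)^2 + (-3.2880)^2 + (-2.0640)^2) = 5.3906


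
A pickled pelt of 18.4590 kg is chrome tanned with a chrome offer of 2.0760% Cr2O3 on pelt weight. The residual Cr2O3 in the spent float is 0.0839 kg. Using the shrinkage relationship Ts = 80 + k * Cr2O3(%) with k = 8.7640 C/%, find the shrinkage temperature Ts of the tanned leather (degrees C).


Offered = pelt * offer_pct / 100 = 18.4590 * 2.0760 / 100 = 0.3832 kg
Uptake = offered - residual = 0.3832 - 0.0839 = 0.2993 kg
Cr2O3% on pelt = uptake / pelt * 100 = 0.2993 / 18.4590 * 100 = 1.6215 %
Ts = 80 + k * Cr2O3% = 80 + 8.7640 * 1.6215 = 94.2106 C


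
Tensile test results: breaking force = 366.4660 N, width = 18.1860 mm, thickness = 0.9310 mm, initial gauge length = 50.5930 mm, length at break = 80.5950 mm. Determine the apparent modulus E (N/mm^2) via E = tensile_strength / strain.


TS = F / (w * t) = 366.4660 / (18.1860 * 0.9310) = 21.6445 N/mm^2
strain = (Lf - L0) / L0 = (80.5950 - 50.5930) / 50.5930 = 0.5930
E = TS / strain = 21.6445 / 0.5930 = 36.4995 N/mm^2


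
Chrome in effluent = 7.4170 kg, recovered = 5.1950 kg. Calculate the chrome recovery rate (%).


Formula: Recovery = recovered / input * 100
Substituting: Recovery = 5.1950 / 7.4170 * 100
Result: 70.0418 %


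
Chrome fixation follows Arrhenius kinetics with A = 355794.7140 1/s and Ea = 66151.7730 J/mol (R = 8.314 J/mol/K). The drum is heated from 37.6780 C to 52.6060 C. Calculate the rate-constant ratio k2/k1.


T1 = 37.6780 + 273.15 = 310.8280 K; T2 = 52.6060 + 273.15 = 325.7560 K
k1 = A * exp(-Ea/(R*T1)) = 355794.7140 * exp(-66151.7730/(8.314*310.8280)) = 2.7164e-06 1/s
k2 = A * exp(-Ea/(R*T2)) = 355794.7140 * exp(-66151.7730/(8.314*325.7560)) = 8.7791e-06 1/s
k2/k1 = 8.7791e-06 / 2.7164e-06 = 3.2319


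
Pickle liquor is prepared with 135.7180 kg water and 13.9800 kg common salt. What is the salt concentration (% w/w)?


Formula: Conc = salt / (water + salt) * 100
Substituting: Conc = 13.9800 / (135.7180 + 13.9800) * 100
Result: 9.3388 %


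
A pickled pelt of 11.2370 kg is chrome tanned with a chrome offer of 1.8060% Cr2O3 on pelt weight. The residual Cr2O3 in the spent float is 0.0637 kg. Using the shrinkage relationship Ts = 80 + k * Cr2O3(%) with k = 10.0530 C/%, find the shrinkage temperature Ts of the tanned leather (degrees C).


Offered = pelt * offer_pct / 100 = 11.2370 * 1.8060 / 100 = 0.2029 kg
Uptake = offered - residual = 0.2029 - 0.0637 = 0.1392 kg
Cr2O3% on pelt = uptake / pelt * 100 = 0.1392 / 11.2370 * 100 = 1.2391 %
Ts = 80 + k * Cr2O3% = 80 + 10.0530 * 1.2391 = 92.4569 C


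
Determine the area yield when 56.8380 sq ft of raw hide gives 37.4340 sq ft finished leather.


Formula: Yield = finished / raw * 100
Substituting: Yield = 37.4340 / 56.8380 * 100
Result: 65.8609 %


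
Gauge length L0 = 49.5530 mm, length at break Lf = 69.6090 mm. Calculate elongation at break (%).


Formula: Elongation = (Lf - L0) / L0 * 100
Substituting: Elongation = (69.6090 - 49.5530) / 49.5530 * 100
Result: 40.4738 %


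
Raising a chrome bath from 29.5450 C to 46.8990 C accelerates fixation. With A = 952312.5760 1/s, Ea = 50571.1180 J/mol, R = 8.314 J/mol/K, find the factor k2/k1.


T1 = 29.5450 + 273.15 = 302.6950 K; T2 = 46.8990 + 273.15 = 320.0490 K
k1 = A * exp(-Ea/(R*T1)) = 952312.5760 * exp(-50571.1180/(8.314*302.6950)) = 0.00178503 1/s
k2 = A * exp(-Ea/(R*T2)) = 952312.5760 * exp(-50571.1180/(8.314*320.0490)) = 0.0053071 1/s
k2/k1 = 0.0053071 / 0.00178503 = 2.9731


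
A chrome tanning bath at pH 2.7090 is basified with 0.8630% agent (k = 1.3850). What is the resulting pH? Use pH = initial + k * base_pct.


Formula: pH_final = pH_initial + k * base_pct
Substituting: pH_final = 2.7090 + 1.3850 * 0.8630
Result: 3.9043


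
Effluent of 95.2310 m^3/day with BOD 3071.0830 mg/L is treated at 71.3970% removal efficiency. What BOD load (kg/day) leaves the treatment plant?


Load_in = volume * conc / 1000 = 95.2310 * 3071.0830 / 1000 = 292.4623 kg/day
Removed = Load_in * eff / 100 = 292.4623 * 71.3970 / 100 = 208.8093 kg/day
Load_out = Load_in - Removed = 292.4623 - 208.8093 = 83.6530 kg/day


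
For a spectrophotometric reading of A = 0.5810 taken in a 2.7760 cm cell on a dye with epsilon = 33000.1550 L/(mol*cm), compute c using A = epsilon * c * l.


Formula: c = A / (epsilon * l)
Substituting: c = 0.5810 / (33000.1550 * 2.7760)
Result: 6.3422e-06 mol/L


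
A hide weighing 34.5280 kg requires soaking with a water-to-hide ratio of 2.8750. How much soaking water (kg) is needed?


Formula: Water = hide_weight * ratio
Substituting: Water = 34.5280 * 2.8750
Result: 99.2680 kg


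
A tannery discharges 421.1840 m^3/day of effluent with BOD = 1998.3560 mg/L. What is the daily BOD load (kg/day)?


Formula: BOD_load = volume * conc / 1000
Substituting: BOD_load = 421.1840 * 1998.3560 / 1000
Result: 841.6756 kg/day


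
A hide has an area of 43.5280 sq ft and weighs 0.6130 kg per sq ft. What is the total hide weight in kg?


Formula: Weight = area * weight_per_sqft
Substituting: Weight = 43.5280 * 0.6130
Result: 26.6827 kg


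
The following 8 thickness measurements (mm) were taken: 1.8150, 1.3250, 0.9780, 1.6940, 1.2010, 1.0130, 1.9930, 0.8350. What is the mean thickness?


Formula: Average = sum / n
Substituting: Average = 10.8540 / 8
Result: 1.3567 mm


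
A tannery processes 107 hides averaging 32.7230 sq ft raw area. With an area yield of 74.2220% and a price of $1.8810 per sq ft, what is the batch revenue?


Raw_total = N * avg_area = 107 * 32.7230 = 3501.3610 sq ft
Finished = Raw_total * yield / 100 = 3501.3610 * 74.2220 / 100 = 2598.7802 sq ft
Value = Finished * price = 2598.7802 * 1.8810 = 4888.3055 $


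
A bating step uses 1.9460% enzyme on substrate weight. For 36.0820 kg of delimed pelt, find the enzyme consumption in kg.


Formula: Enzyme = substrate * pct / 100
Substituting: Enzyme = 36.0820 * 1.9460 / 100
Result: 0.7022 kg


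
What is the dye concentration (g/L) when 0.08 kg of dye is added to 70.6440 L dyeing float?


Formula: Conc = dye_mass(kg) / volume(L) * 1000
Substituting: Conc = 0.08 / 70.6440 * 1000
Result: 1.1324 g/L


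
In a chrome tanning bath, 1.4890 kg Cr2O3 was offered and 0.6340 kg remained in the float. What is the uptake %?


Formula: Uptake = (offered - residual) / offered * 100
Substituting: Uptake = (1.4890 - 0.6340) / 1.4890 * 100
Result: 57.4211 %


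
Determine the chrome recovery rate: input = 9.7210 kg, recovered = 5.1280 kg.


Formula: Recovery = recovered / input * 100
Substituting: Recovery = 5.1280 / 9.7210 * 100
Result: 52.7518 %


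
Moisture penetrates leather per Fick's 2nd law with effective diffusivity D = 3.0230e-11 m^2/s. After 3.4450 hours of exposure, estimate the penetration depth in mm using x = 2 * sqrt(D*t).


t = 3.4450 hr * 3600 = 12402.0000 s
D * t = 3.0230e-11 * 12402.0000 = 3.7491e-07
x = 2 * sqrt(D*t) = 2 * sqrt(3.7491e-07) = 0.0012246 m = 1.2246 mm


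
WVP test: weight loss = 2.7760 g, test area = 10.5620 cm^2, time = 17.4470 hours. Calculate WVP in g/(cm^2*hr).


Formula: WVP = loss / (area * time)
Substituting: WVP = 2.7760 / (10.5620 * 17.4470)
Result: 0.0150644 g/(cm^2*hr)


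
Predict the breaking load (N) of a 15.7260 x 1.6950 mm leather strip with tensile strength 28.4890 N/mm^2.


Formula: F = TS * w * t
Substituting: F = 28.4890 * 15.7260 * 1.6950
Result: 759.3905 N


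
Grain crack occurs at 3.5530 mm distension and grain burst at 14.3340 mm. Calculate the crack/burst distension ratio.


Formula: Ratio = crack / burst
Substituting: Ratio = 3.5530 / 14.3340
Result: 0.2479


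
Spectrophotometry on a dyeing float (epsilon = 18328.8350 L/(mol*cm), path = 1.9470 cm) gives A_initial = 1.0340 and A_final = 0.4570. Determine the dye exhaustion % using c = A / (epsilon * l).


c_initial = A_i / (epsilon * l) = 1.0340 / (18328.8350 * 1.9470) = 2.8975e-05 mol/L
c_final = A_f / (epsilon * l) = 0.4570 / (18328.8350 * 1.9470) = 1.2806e-05 mol/L
Exhaustion = (c_initial - c_final) / c_initial * 100 = (2.8975e-05 - 1.2806e-05) / 2.8975e-05 * 100 = 55.8027 %


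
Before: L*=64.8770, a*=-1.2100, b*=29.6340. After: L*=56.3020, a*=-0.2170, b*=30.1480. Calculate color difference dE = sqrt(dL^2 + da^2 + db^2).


dL = -8.5750, da = 0.9930, db = 0.5140
dE = sqrt((-8.5750)^2 + 0.9930^2 + 0.5140^2) = 8.6476


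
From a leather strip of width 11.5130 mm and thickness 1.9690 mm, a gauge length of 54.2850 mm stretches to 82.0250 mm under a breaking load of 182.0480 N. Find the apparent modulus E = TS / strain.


TS = F / (w * t) = 182.0480 / (11.5130 * 1.9690) = 8.0307 N/mm^2
strain = (Lf - L0) / L0 = (82.0250 - 54.2850) / 54.2850 = 0.5110
E = TS / strain = 8.0307 / 0.5110 = 15.7154 N/mm^2


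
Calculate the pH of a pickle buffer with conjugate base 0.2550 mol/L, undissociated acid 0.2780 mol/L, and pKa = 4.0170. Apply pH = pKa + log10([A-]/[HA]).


ratio = [A-] / [HA] = 0.2550 / 0.2780 = 0.9173
log10(ratio) = -0.0375046
pH = pKa + log10(ratio) = 4.0170 - 0.0375046 = 3.9795


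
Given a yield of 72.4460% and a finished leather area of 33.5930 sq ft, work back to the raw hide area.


Formula: raw = finished * 100 / yield
Substituting: raw = 33.5930 * 100 / 72.4460
Result: 46.3697 sq ft


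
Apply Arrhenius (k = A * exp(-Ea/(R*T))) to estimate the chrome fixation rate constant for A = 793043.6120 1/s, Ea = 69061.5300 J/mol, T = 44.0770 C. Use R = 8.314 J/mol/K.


T_K = T_C + 273.15 = 44.0770 + 273.15 = 317.2270 K
exponent = -Ea / (R * T_K) = -69061.5300 / (8.314 * 317.2270) = -26.1852
k = A * exp(exponent) = 793043.6120 * exp(-26.1852) = 3.3667e-06 1/s


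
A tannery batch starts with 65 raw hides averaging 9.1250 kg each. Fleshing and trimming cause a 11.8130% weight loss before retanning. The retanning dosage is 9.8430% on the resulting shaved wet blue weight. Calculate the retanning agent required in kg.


Total_raw = N * avg_wt = 65 * 9.1250 = 593.1250 kg
Substrate = Total_raw * (1 - loss/100) = 593.1250 * (1 - 11.8130/100) = 523.0591 kg
Retan = Substrate * pct / 100 = 523.0591 * 9.8430 / 100 = 51.4847 kg


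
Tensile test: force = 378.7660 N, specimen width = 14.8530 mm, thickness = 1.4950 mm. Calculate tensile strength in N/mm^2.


Formula: TS = force / (width * thickness)
Substituting: TS = 378.7660 / (14.8530 * 1.4950)
Result: 17.0575 N/mm^2


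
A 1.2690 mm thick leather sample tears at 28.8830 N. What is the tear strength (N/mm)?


Formula: Tear strength = force / thickness
Substituting: Tear strength = 28.8830 / 1.2690
Result: 22.7604 N/mm


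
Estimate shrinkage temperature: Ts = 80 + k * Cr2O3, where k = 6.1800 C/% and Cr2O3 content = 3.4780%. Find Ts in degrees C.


Formula: Ts = 80 + k * Cr2O3
Substituting: Ts = 80 + 6.1800 * 3.4780
Result: 101.4940 C


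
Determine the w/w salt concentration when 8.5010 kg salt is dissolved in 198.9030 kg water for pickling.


Formula: Conc = salt / (water + salt) * 100
Substituting: Conc = 8.5010 / (198.9030 + 8.5010) * 100
Result: 4.0988 %


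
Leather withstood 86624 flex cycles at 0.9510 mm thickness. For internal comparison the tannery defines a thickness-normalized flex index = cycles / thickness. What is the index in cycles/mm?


Formula: Index = cycles / thickness
Substituting: Index = 86624 / 0.9510
Result: 91087.2766 cycles/mm


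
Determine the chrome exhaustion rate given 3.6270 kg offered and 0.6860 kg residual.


Formula: Uptake = (offered - residual) / offered * 100
Substituting: Uptake = (3.6270 - 0.6860) / 3.6270 * 100
Result: 81.0863 %


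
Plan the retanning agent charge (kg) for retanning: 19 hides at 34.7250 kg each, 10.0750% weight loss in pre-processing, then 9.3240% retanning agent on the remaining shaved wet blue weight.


Total_raw = N * avg_wt = 19 * 34.7250 = 659.7750 kg
Substrate = Total_raw * (1 - loss/100) = 659.7750 * (1 - 10.0750/100) = 593.3027 kg
Retan = Substrate * pct / 100 = 593.3027 * 9.3240 / 100 = 55.3195 kg


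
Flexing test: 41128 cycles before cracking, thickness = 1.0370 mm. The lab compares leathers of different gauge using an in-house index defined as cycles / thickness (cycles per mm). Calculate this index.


Formula: Index = cycles / thickness
Substituting: Index = 41128 / 1.0370
Result: 39660.5593 cycles/mm


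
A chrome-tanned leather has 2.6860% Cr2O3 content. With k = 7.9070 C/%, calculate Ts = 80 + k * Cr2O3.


Formula: Ts = 80 + k * Cr2O3
Substituting: Ts = 80 + 7.9070 * 2.6860
Result: 101.2382 C


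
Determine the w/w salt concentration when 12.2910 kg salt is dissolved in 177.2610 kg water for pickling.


Formula: Conc = salt / (water + salt) * 100
Substituting: Conc = 12.2910 / (177.2610 + 12.2910) * 100
Result: 6.4842 %


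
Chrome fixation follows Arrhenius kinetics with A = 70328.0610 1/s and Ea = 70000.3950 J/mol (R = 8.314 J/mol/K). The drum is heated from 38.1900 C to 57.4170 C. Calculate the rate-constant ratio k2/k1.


T1 = 38.1900 + 273.15 = 311.3400 K; T2 = 57.4170 + 273.15 = 330.5670 K
k1 = A * exp(-Ea/(R*T1)) = 70328.0610 * exp(-70000.3950/(8.314*311.3400)) = 1.2661e-07 1/s
k2 = A * exp(-Ea/(R*T2)) = 70328.0610 * exp(-70000.3950/(8.314*330.5670)) = 6.1037e-07 1/s
k2/k1 = 6.1037e-07 / 1.2661e-07 = 4.8207


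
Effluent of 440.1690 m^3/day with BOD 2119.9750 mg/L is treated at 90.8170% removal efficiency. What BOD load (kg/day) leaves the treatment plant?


Load_in = volume * conc / 1000 = 440.1690 * 2119.9750 / 1000 = 933.1473 kg/day
Removed = Load_in * eff / 100 = 933.1473 * 90.8170 / 100 = 847.4564 kg/day
Load_out = Load_in - Removed = 933.1473 - 847.4564 = 85.6909 kg/day


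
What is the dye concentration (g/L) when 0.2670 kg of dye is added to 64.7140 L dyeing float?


Formula: Conc = dye_mass(kg) / volume(L) * 1000
Substituting: Conc = 0.2670 / 64.7140 * 1000
Result: 4.1258 g/L


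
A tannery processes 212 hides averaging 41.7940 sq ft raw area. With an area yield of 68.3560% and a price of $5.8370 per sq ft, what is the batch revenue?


Raw_total = N * avg_area = 212 * 41.7940 = 8860.3280 sq ft
Finished = Raw_total * yield / 100 = 8860.3280 * 68.3560 / 100 = 6056.5658 sq ft
Value = Finished * price = 6056.5658 * 5.8370 = 35352.1746 $


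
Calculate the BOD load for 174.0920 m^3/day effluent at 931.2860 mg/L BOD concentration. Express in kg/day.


Formula: BOD_load = volume * conc / 1000
Substituting: BOD_load = 174.0920 * 931.2860 / 1000
Result: 162.1294 kg/day


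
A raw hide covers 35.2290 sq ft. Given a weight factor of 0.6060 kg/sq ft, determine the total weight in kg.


Formula: Weight = area * weight_per_sqft
Substituting: Weight = 35.2290 * 0.6060
Result: 21.3488 kg


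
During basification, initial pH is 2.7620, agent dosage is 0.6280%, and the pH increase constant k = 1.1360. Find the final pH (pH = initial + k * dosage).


Formula: pH_final = pH_initial + k * base_pct
Substituting: pH_final = 2.7620 + 1.1360 * 0.6280
Result: 3.4754


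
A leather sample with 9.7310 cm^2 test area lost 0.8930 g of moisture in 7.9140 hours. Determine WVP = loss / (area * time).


Formula: WVP = loss / (area * time)
Substituting: WVP = 0.8930 / (9.7310 * 7.9140)
Result: 0.0115957 g/(cm^2*hr)


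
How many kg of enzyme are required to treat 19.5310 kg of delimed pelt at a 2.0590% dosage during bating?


Formula: Enzyme = substrate * pct / 100
Substituting: Enzyme = 19.5310 * 2.0590 / 100
Result: 0.4021 kg


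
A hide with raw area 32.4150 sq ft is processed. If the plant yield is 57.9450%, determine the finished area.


Formula: finished = raw * yield / 100
Substituting: finished = 32.4150 * 57.9450 / 100
Result: 18.7829 sq ft


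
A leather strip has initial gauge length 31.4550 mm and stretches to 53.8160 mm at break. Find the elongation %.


Formula: Elongation = (Lf - L0) / L0 * 100
Substituting: Elongation = (53.8160 - 31.4550) / 31.4550 * 100
Result: 71.0889 %


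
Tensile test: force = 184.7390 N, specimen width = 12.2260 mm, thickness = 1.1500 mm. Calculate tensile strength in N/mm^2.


Formula: TS = force / (width * thickness)
Substituting: TS = 184.7390 / (12.2260 * 1.1500)
Result: 13.1394 N/mm^2


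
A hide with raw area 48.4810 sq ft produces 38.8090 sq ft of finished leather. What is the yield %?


Formula: Yield = finished / raw * 100
Substituting: Yield = 38.8090 / 48.4810 * 100
Result: 80.0499 %


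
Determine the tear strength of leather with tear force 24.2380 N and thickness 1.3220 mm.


Formula: Tear strength = force / thickness
Substituting: Tear strength = 24.2380 / 1.3220
Result: 18.3343 N/mm


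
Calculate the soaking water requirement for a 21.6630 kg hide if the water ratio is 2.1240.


Formula: Water = hide_weight * ratio
Substituting: Water = 21.6630 * 2.1240
Result: 46.0122 kg
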